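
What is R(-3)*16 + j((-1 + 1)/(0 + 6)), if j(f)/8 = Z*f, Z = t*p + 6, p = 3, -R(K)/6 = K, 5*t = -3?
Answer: 288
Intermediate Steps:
t = -⅗ (t = (⅕)*(-3) = -⅗ ≈ -0.60000)
R(K) = -6*K
Z = 21/5 (Z = -⅗*3 + 6 = -9/5 + 6 = 21/5 ≈ 4.2000)
j(f) = 168*f/5 (j(f) = 8*(21*f/5) = 168*f/5)
R(-3)*16 + j((-1 + 1)/(0 + 6)) = -6*(-3)*16 + 168*((-1 + 1)/(0 + 6))/5 = 18*16 + 168*(0/6)/5 = 288 + 168*(0*(⅙))/5 = 288 + (168/5)*0 = 288 + 0 = 288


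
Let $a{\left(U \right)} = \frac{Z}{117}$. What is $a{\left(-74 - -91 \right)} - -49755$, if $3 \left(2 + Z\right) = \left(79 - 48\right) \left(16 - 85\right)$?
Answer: $\frac{447740}{9} \approx 49749.0$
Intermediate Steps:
$Z = -715$ ($Z = -2 + \frac{\left(79 - 48\right) \left(16 - 85\right)}{3} = -2 + \frac{31 \left(-69\right)}{3} = -2 + \frac{1}{3} \left(-2139\right) = -2 - 713 = -715$)
$a{\left(U \right)} = - \frac{55}{9}$ ($a{\left(U \right)} = - \frac{715}{117} = \left(-715\right) \frac{1}{117} = - \frac{55}{9}$)
$a{\left(-74 - -91 \right)} - -49755 = - \frac{55}{9} - -49755 = - \frac{55}{9} + 49755 = \frac{447740}{9}$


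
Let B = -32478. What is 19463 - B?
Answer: 51941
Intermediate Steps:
19463 - B = 19463 - 1*(-32478) = 19463 + 32478 = 51941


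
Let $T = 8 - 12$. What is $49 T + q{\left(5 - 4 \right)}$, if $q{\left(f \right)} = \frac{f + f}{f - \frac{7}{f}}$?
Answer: $- \frac{589}{3} \approx -196.33$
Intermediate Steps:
$q{\left(f \right)} = \frac{2 f}{f - \frac{7}{f}}$
$T = -4$ ($T = 8 - 12 = -4$)
$49 T + q{\left(5 - 4 \right)} = 49 \left(-4\right) + \frac{2 \left(5 - 4\right)^{2}}{-7 + \left(5 - 4\right)^{2}} = -196 + \frac{2 \cdot 1^{2}}{-7 + 1^{2}} = -196 + 2 \cdot 1 \frac{1}{-7 + 1} = -196 + 2 \cdot 1 \frac{1}{-6} = -196 + 2 \cdot 1 \left(- \frac{1}{6}\right) = -196 - \frac{1}{3} = - \frac{589}{3}$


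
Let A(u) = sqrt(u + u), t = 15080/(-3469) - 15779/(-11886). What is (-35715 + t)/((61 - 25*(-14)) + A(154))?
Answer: -201765990381443/2317447085114 + 1472744455339*sqrt(77)/3476170627671 ≈ -83.346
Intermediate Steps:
t = -124503529/41232534 (t = 15080*(-1/3469) - 15779*(-1/11886) = -15080/3469 + 15779/11886 = -124503529/41232534 ≈ -3.0195)
A(u) = sqrt(2)*sqrt(u) (A(u) = sqrt(2*u) = sqrt(2)*sqrt(u))
(-35715 + t)/((61 - 25*(-14)) + A(154)) = (-35715 - 124503529/41232534)/((61 - 25*(-14)) + sqrt(2)*sqrt(154)) = -1472744455339/(41232534*((61 + 350) + 2*sqrt(77))) = -1472744455339/(41232534*(411 + 2*sqrt(77)))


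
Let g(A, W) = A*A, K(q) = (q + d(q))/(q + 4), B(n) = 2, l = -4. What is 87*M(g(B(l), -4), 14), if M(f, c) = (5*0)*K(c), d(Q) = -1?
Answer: 0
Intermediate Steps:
K(q) = (-1 + q)/(4 + q) (K(q) = (q - 1)/(q + 4) = (-1 + q)/(4 + q))
g(A, W) = A²
M(f, c) = 0 (M(f, c) = (5*0)*((-1 + c)/(4 + c)) = 0*((-1 + c)/(4 + c)) = 0)
87*M(g(B(l), -4), 14) = 87*0 = 0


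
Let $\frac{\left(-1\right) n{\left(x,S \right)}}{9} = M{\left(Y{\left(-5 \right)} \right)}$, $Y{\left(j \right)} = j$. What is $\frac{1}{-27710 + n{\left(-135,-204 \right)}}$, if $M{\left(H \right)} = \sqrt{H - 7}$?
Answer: $\frac{i}{2 \left(- 13855 i + 9 \sqrt{3}\right)} \approx -3.6088 \cdot 10^{-5} + 4.0603 \cdot 10^{-8} i$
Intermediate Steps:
$M{\left(H \right)} = \sqrt{-7 + H}$
$n{\left(x,S \right)} = - 18 i \sqrt{3}$ ($n{\left(x,S \right)} = - 9 \sqrt{-7 - 5} = - 9 \sqrt{-12} = - 9 \cdot 2 i \sqrt{3} = - 18 i \sqrt{3}$)
$\frac{1}{-27710 + n{\left(-135,-204 \right)}} = \frac{1}{-27710 - 18 i \sqrt{3}}$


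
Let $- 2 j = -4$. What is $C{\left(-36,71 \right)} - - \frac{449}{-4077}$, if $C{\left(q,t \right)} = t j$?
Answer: $\frac{578485}{4077} \approx 141.89$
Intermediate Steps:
$j = 2$ ($j = \left(- \frac{1}{2}\right) \left(-4\right) = 2$)
$C{\left(q,t \right)} = 2 t$ ($C{\left(q,t \right)} = t 2 = 2 t$)
$C{\left(-36,71 \right)} - - \frac{449}{-4077} = 2 \cdot 71 - - \frac{449}{-4077} = 142 - \left(-449\right) \left(- \frac{1}{4077}\right) = 142 - \frac{449}{4077} = \frac{578485}{4077}$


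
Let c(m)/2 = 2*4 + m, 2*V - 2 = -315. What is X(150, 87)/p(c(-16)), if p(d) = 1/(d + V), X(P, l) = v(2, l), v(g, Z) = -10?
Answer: 1725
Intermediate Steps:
V = -313/2 (V = 1 + (1/2)*(-315) = 1 - 315/2 = -313/2 ≈ -156.50)
c(m) = 16 + 2*m (c(m) = 2*(2*4 + m) = 2*(8 + m) = 16 + 2*m)
X(P, l) = -10
p(d) = 1/(-313/2 + d) (p(d) = 1/(d - 313/2) = 1/(-313/2 + d))
X(150, 87)/p(c(-16)) = -10/(2/(-313 + 2*(16 + 2*(-16)))) = -10/(2/(-313 + 2*(16 - 32))) = -10/(2/(-313 + 2*(-16))) = -10/(2/(-313 - 32)) = -10/(2/(-345)) = -10/(2*(-1/345)) = -10/(-2/345) = -10*(-345/2) = 1725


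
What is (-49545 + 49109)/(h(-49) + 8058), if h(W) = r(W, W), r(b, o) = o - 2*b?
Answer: -436/8107 ≈ -0.053781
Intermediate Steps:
h(W) = -W (h(W) = W - 2*W = -W)
(-49545 + 49109)/(h(-49) + 8058) = (-49545 + 49109)/(-1*(-49) + 8058) = -436/(49 + 8058) = -436/8107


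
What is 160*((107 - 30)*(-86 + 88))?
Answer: 24640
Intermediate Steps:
160*((107 - 30)*(-86 + 88)) = 160*(77*2) = 160*154 = 24640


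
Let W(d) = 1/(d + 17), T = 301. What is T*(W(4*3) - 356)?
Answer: -3107223/29 ≈ -1.0715e+5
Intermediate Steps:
W(d) = 1/(17 + d)
T*(W(4*3) - 356) = 301*(1/(17 + 4*3) - 356) = 301*(1/(17 + 12) - 356) = 301*(1/29 - 356) = 301*(-10323/29) = -3107223/29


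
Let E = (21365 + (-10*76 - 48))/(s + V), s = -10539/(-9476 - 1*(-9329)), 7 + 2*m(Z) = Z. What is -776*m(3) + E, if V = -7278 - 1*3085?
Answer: 781625955/504274 ≈ 1550.0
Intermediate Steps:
m(Z) = -7/2 + Z/2
s = 3513/49 (s = -10539/(-9476 + 9329) = -10539/(-147) = -10539*(-1/147) = 3513/49 ≈ 71.694)
V = -10363 (V = -7278 - 3085 = -10363)
E = -1007293/504274 (E = (21365 + (-10*76 - 48))/(3513/49 - 10363) = (21365 + (-760 - 48))/(-504274/49) = (21365 - 808)*(-49/504274) = 20557*(-49/504274) = -1007293/504274 ≈ -1.9975)
-776*m(3) + E = -776*(-7/2 + (1/2)*3) - 1007293/504274 = -776*(-7/2 + 3/2) - 1007293/504274 = -776*(-2) - 1007293/504274 = 1552 - 1007293/504274 = 781625955/504274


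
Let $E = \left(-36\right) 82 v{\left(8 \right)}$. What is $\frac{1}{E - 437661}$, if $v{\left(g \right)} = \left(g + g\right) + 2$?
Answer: $- \frac{1}{490797} \approx -2.0375 \cdot 10^{-6}$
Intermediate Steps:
$v{\left(g \right)} = 2 + 2 g$ ($v{\left(g \right)} = 2 g + 2 = 2 + 2 g$)
$E = -53136$ ($E = \left(-36\right) 82 \left(2 + 2 \cdot 8\right) = - 2952 \left(2 + 16\right) = \left(-2952\right) 18 = -53136$)
$\frac{1}{E - 437661} = \frac{1}{-53136 - 437661} = \frac{1}{-490797} = - \frac{1}{490797}$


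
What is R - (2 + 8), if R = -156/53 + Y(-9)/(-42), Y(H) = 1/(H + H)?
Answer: -518563/40068 ≈ -12.942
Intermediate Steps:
Y(H) = 1/(2*H)
R = -117883/40068 (R = -156/53 + ((½)/(-9))/(-42) = -156*1/53 + ((½)*(-⅑))*(-1/42) = -156/53 - 1/18*(-1/42) = -156/53 + 1/756 = -117883/40068 ≈ -2.9421)
R - (2 + 8) = -117883/40068 - (2 + 8) = -117883/40068 - 10 = -518563/40068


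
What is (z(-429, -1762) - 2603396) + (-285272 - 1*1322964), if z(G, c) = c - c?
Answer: -4211632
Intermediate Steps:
z(G, c) = 0
(z(-429, -1762) - 2603396) + (-285272 - 1*1322964) = (0 - 2603396) + (-285272 - 1*1322964) = -2603396 + (-285272 - 1322964) = -2603396 - 1608236 = -4211632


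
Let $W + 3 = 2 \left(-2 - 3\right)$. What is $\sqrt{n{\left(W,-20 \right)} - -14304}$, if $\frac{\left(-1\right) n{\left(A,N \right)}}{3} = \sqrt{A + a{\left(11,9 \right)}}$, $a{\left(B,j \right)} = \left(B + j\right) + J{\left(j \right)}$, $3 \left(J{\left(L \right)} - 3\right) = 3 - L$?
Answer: $\sqrt{14304 - 6 \sqrt{2}} \approx 119.56$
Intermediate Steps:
$J{\left(L \right)} = 4 - \frac{L}{3}$ ($J{\left(L \right)} = 3 + \frac{3 - L}{3} = 3 - \left(-1 + \frac{L}{3}\right) = 4 - \frac{L}{3}$)
$a{\left(B,j \right)} = 4 + B + \frac{2 j}{3}$ ($a{\left(B,j \right)} = \left(B + j\right) - \left(-4 + \frac{j}{3}\right) = 4 + B + \frac{2 j}{3}$)
$W = -13$ ($W = -3 + 2 \left(-2 - 3\right) = -3 + 2 \left(-5\right) = -3 - 10 = -13$)
$n{\left(A,N \right)} = - 3 \sqrt{21 + A}$ ($n{\left(A,N \right)} = - 3 \sqrt{A + \left(4 + 11 + \frac{2}{3} \cdot 9\right)} = - 3 \sqrt{A + \left(4 + 11 + 6\right)} = - 3 \sqrt{A + 21} = - 3 \sqrt{21 + A}$)
$\sqrt{n{\left(W,-20 \right)} - -14304} = \sqrt{- 3 \sqrt{21 - 13} - -14304} = \sqrt{- 3 \sqrt{8} + 14304} = \sqrt{- 3 \cdot 2 \sqrt{2} + 14304} = \sqrt{- 6 \sqrt{2} + 14304} = \sqrt{14304 - 6 \sqrt{2}}$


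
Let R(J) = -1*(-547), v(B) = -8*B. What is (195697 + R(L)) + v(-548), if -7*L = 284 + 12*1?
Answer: 200628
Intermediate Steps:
L = -296/7 (L = -(284 + 12*1)/7 = -(284 + 12)/7 = -1/7*296 = -296/7 ≈ -42.286)
R(J) = 547
(195697 + R(L)) + v(-548) = (195697 + 547) - 8*(-548) = 196244 + 4384 = 200628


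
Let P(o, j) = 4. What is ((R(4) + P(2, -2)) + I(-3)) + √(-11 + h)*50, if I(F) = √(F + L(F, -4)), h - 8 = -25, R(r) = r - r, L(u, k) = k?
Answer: 4 + 101*I*√7 ≈ 4.0 + 267.22*I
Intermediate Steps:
R(r) = 0
h = -17 (h = 8 - 25 = -17)
I(F) = √(-4 + F) (I(F) = √(F - 4) = √(-4 + F))
((R(4) + P(2, -2)) + I(-3)) + √(-11 + h)*50 = ((0 + 4) + √(-4 - 3)) + √(-11 - 17)*50 = (4 + √(-7)) + √(-28)*50 = (4 + I*√7) + (2*I*√7)*50 = (4 + I*√7) + 100*I*√7 = 4 + 101*I*√7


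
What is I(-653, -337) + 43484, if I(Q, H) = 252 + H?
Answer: 43399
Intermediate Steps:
I(-653, -337) + 43484 = (252 - 337) + 43484 = -85 + 43484 = 43399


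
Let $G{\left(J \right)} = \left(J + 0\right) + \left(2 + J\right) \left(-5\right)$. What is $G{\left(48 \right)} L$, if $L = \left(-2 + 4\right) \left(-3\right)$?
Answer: $1212$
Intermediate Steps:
$G{\left(J \right)} = -10 - 4 J$ ($G{\left(J \right)} = J - \left(10 + 5 J\right) = -10 - 4 J$)
$L = -6$ ($L = 2 \left(-3\right) = -6$)
$G{\left(48 \right)} L = \left(-10 - 192\right) \left(-6\right) = \left(-202\right) \left(-6\right) = 1212$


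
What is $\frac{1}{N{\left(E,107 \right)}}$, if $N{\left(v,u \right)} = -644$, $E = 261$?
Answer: $- \frac{1}{644} \approx -0.0015528$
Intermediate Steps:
$\frac{1}{N{\left(E,107 \right)}} = \frac{1}{-644} = - \frac{1}{644}$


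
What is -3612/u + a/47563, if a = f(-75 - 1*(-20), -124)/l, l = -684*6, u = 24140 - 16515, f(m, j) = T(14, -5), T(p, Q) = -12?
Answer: -58754756527/124032413250 ≈ -0.47370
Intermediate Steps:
f(m, j) = -12
u = 7625
l = -4104
a = 1/342 (a = -12/(-4104) = -12*(-1/4104) = 1/342 ≈ 0.0029240)
-3612/u + a/47563 = -3612/7625 + (1/342)/47563 = -3612*1/7625 + (1/342)*(1/47563) = -3612/7625 + 1/16266546 = -58754756527/124032413250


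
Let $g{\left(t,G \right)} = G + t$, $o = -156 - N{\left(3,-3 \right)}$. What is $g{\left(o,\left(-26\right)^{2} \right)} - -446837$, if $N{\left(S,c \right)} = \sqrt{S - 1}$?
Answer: $447357 - \sqrt{2} \approx 4.4736 \cdot 10^{5}$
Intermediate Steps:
$N{\left(S,c \right)} = \sqrt{-1 + S}$
$o = -156 - \sqrt{2}$ ($o = -156 - \sqrt{-1 + 3} = -156 - \sqrt{2} \approx -157.41$)
$g{\left(o,\left(-26\right)^{2} \right)} - -446837 = \left(\left(-26\right)^{2} - \left(156 + \sqrt{2}\right)\right) - -446837 = \left(676 - \left(156 + \sqrt{2}\right)\right) + 446837 = \left(520 - \sqrt{2}\right) + 446837 = 447357 - \sqrt{2}$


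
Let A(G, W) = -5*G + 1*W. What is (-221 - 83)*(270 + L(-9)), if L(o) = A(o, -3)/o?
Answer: -241984/3 ≈ -80661.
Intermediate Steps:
A(G, W) = W - 5*G (A(G, W) = -5*G + W = W - 5*G)
L(o) = (-3 - 5*o)/o
(-221 - 83)*(270 + L(-9)) = (-221 - 83)*(270 + (-5 - 3/(-9))) = -304*(270 + (-5 - 3*(-⅑))) = -304*(270 + (-5 + ⅓)) = -304*(270 - 14/3) = -304*796/3 = -241984/3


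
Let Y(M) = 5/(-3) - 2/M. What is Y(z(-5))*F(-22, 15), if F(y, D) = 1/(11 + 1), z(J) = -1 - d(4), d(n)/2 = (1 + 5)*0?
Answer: 1/36 ≈ 0.027778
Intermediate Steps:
d(n) = 0 (d(n) = 2*((1 + 5)*0) = 2*(6*0) = 2*0 = 0)
z(J) = -1 (z(J) = -1 - 1*0 = -1 + 0 = -1)
Y(M) = -5/3 - 2/M (Y(M) = 5*(-1/3) - 2/M = -5/3 - 2/M)
F(y, D) = 1/12
Y(z(-5))*F(-22, 15) = (-5/3 - 2/(-1))*(1/12) = (-5/3 - 2*(-1))*(1/12) = (-5/3 + 2)*(1/12) = (1/3)*(1/12) = 1/36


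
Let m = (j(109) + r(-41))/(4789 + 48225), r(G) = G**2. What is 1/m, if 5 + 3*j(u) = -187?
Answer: 53014/1617 ≈ 32.785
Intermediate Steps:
j(u) = -64 (j(u) = -5/3 + (1/3)*(-187) = -5/3 - 187/3 = -64)
m = 1617/53014 (m = (-64 + (-41)**2)/(4789 + 48225) = (-64 + 1681)/53014 = 1617*(1/53014) = 1617/53014 ≈ 0.030501)
1/m = 1/(1617/53014) = 53014/1617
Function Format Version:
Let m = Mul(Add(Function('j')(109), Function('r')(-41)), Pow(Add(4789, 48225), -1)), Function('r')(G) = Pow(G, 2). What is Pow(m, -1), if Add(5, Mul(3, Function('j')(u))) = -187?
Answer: Rational(53014, 1617) ≈ 32.785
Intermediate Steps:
Function('j')(u) = -64 (Function('j')(u) = Add(Rational(-5, 3), Mul(Rational(1, 3), -187)) = Add(Rational(-5, 3), Rational(-187, 3)) = -64)
m = Rational(1617, 53014) (m = Mul(Add(-64, Pow(-41, 2)), Pow(Add(4789, 48225), -1)) = Mul(Add(-64, 1681), Pow(53014, -1)) = Mul(1617, Rational(1, 53014)) = Rational(1617, 53014) ≈ 0.030501)
Pow(m, -1) = Pow(Rational(1617, 53014), -1) = Rational(53014, 1617)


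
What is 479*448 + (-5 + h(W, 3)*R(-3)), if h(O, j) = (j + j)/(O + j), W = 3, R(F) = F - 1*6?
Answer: 214578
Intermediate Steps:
R(F) = -6 + F (R(F) = F - 6 = -6 + F)
h(O, j) = 2*j/(O + j) (h(O, j) = (2*j)/(O + j) = 2*j/(O + j))
479*448 + (-5 + h(W, 3)*R(-3)) = 479*448 + (-5 + (2*3/(3 + 3))*(-6 - 3)) = 214592 + (-5 + (2*3/6)*(-9)) = 214592 + (-5 + (2*3*(1/6))*(-9)) = 214592 + (-5 + 1*(-9)) = 214592 + (-5 - 9) = 214592 - 14 = 214578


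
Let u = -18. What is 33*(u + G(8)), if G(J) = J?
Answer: -330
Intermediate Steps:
33*(u + G(8)) = 33*(-18 + 8) = 33*(-10) = -330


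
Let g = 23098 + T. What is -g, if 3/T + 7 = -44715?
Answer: -1032988753/44722 ≈ -23098.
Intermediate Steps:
T = -3/44722 (T = 3/(-7 - 44715) = 3/(-44722) = 3*(-1/44722) = -3/44722 ≈ -6.7081e-5)
g = 1032988753/44722 (g = 23098 - 3/44722 = 1032988753/44722 ≈ 23098.)
-g = -1*1032988753/44722 = -1032988753/44722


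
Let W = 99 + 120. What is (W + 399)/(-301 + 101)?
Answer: -309/100 ≈ -3.0900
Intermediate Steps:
W = 219
(W + 399)/(-301 + 101) = (219 + 399)/(-301 + 101) = 618/(-200) = 618*(-1/200) = -309/100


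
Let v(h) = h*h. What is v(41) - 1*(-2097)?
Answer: 3778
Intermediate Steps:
v(h) = h²
v(41) - 1*(-2097) = 41² - 1*(-2097) = 1681 + 2097 = 3778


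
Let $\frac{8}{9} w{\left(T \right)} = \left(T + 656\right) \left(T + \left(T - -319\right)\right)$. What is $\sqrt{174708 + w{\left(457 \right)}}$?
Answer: $\frac{165 \sqrt{1010}}{4} \approx 1310.9$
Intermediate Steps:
$w{\left(T \right)} = \frac{9 \left(319 + 2 T\right) \left(656 + T\right)}{8}$ ($w{\left(T \right)} = \frac{9 \left(T + 656\right) \left(T + \left(T - -319\right)\right)}{8} = \frac{9 \left(656 + T\right) \left(T + \left(T + 319\right)\right)}{8} = \frac{9 \left(656 + T\right) \left(T + \left(319 + T\right)\right)}{8} = \frac{9 \left(656 + T\right) \left(319 + 2 T\right)}{8} = \frac{9 \left(319 + 2 T\right) \left(656 + T\right)}{8}$)
$\sqrt{174708 + w{\left(457 \right)}} = \sqrt{174708 + \left(235422 + \frac{9 \cdot 457^{2}}{4} + \frac{14679}{8} \cdot 457\right)} = \sqrt{174708 + \left(235422 + \frac{9}{4} \cdot 208849 + \frac{6708303}{8}\right)} = \sqrt{174708 + \left(235422 + \frac{1879641}{4} + \frac{6708303}{8}\right)} = \sqrt{174708 + \frac{12350961}{8}} = \sqrt{\frac{13748625}{8}} = \frac{165 \sqrt{1010}}{4}$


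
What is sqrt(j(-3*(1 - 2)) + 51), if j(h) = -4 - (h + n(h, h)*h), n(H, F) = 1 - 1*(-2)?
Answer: sqrt(35) ≈ 5.9161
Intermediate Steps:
n(H, F) = 3 (n(H, F) = 1 + 2 = 3)
j(h) = -4 - 4*h (j(h) = -4 - (h + 3*h) = -4 - 4*h)
sqrt(j(-3*(1 - 2)) + 51) = sqrt((-4 - (-12)*(1 - 2)) + 51) = sqrt((-4 - (-12)*(-1)) + 51) = sqrt((-4 - 4*3) + 51) = sqrt((-4 - 12) + 51) = sqrt(-16 + 51) = sqrt(35)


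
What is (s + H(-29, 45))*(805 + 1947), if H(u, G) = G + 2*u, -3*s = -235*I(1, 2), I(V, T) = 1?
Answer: 539392/3 ≈ 1.7980e+5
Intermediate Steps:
s = 235/3 (s = -(-235)/3 = -⅓*(-235) = 235/3 ≈ 78.333)
(s + H(-29, 45))*(805 + 1947) = (235/3 + (45 + 2*(-29)))*(805 + 1947) = (235/3 + (45 - 58))*2752 = (235/3 - 13)*2752 = (196/3)*2752 = 539392/3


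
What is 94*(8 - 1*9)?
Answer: -94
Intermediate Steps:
94*(8 - 1*9) = 94*(8 - 9) = 94*(-1) = -94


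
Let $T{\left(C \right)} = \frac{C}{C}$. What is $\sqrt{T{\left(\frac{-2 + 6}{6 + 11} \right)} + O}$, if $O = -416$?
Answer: $i \sqrt{415} \approx 20.372 i$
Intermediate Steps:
$T{\left(C \right)} = 1$
$\sqrt{T{\left(\frac{-2 + 6}{6 + 11} \right)} + O} = \sqrt{1 - 416} = \sqrt{-415} = i \sqrt{415}$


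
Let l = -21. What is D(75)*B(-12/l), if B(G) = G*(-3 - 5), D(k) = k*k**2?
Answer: -13500000/7 ≈ -1.9286e+6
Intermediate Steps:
D(k) = k**3
B(G) = -8*G (B(G) = G*(-8) = -8*G)
D(75)*B(-12/l) = 75**3*(-(-96)/(-21)) = 421875*(-(-96)*(-1)/21) = 421875*(-8*4/7) = 421875*(-32/7) = -13500000/7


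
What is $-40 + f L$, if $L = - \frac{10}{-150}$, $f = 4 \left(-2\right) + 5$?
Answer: $- \frac{201}{5} \approx -40.2$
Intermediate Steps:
$f = -3$ ($f = -8 + 5 = -3$)
$L = \frac{1}{15}$ ($L = \left(-10\right) \left(- \frac{1}{150}\right) = \frac{1}{15} \approx 0.066667$)
$-40 + f L = -40 - \frac{1}{5} = - \frac{201}{5}$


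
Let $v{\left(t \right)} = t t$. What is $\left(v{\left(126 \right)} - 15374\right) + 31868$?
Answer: $32370$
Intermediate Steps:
$v{\left(t \right)} = t^{2}$
$\left(v{\left(126 \right)} - 15374\right) + 31868 = \left(126^{2} - 15374\right) + 31868 = \left(15876 - 15374\right) + 31868 = 502 + 31868 = 32370$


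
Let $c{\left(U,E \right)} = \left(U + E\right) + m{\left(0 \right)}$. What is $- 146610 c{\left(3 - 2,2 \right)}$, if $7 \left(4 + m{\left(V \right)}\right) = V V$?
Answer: $146610$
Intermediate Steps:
$m{\left(V \right)} = -4 + \frac{V^{2}}{7}$ ($m{\left(V \right)} = -4 + \frac{V V}{7} = -4 + \frac{V^{2}}{7}$)
$c{\left(U,E \right)} = -4 + E + U$ ($c{\left(U,E \right)} = \left(U + E\right) - \left(4 - \frac{0^{2}}{7}\right) = \left(E + U\right) + \left(-4 + \frac{1}{7} \cdot 0\right) = \left(E + U\right) + \left(-4 + 0\right) = \left(E + U\right) - 4 = -4 + E + U$)
$- 146610 c{\left(3 - 2,2 \right)} = - 146610 \left(-4 + 2 + \left(3 - 2\right)\right) = - 146610 \left(-4 + 2 + 1\right) = \left(-146610\right) \left(-1\right) = 146610$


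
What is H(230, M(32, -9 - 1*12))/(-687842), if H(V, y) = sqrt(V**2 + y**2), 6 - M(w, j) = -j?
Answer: -25*sqrt(85)/687842 ≈ -0.00033509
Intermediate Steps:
M(w, j) = 6 + j (M(w, j) = 6 - (-1)*j = 6 + j)
H(230, M(32, -9 - 1*12))/(-687842) = sqrt(230**2 + (6 + (-9 - 1*12))**2)/(-687842) = sqrt(52900 + (6 + (-9 - 12))**2)*(-1/687842) = sqrt(52900 + (6 - 21)**2)*(-1/687842) = sqrt(52900 + (-15)**2)*(-1/687842) = sqrt(52900 + 225)*(-1/687842) = sqrt(53125)*(-1/687842) = (25*sqrt(85))*(-1/687842) = -25*sqrt(85)/687842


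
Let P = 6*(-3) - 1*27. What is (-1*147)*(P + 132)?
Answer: -12789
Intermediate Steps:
P = -45 (P = -18 - 27 = -45)
(-1*147)*(P + 132) = (-1*147)*(-45 + 132) = -147*87 = -12789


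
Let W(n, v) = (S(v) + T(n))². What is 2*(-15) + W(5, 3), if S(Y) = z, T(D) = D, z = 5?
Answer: 70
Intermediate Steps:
S(Y) = 5
W(n, v) = (5 + n)²
2*(-15) + W(5, 3) = 2*(-15) + (5 + 5)² = -30 + 10² = -30 + 100 = 70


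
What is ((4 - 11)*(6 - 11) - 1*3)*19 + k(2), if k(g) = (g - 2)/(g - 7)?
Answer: 608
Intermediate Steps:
k(g) = (-2 + g)/(-7 + g)
((4 - 11)*(6 - 11) - 1*3)*19 + k(2) = ((4 - 11)*(6 - 11) - 1*3)*19 + (-2 + 2)/(-7 + 2) = (-7*(-5) - 3)*19 + 0/(-5) = (35 - 3)*19 - 1/5*0 = 32*19 + 0 = 608 + 0 = 608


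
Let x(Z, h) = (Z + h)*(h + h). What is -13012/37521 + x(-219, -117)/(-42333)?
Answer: -1166962700/529458831 ≈ -2.2041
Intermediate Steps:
x(Z, h) = 2*h*(Z + h) (x(Z, h) = (Z + h)*(2*h) = 2*h*(Z + h))
-13012/37521 + x(-219, -117)/(-42333) = -13012/37521 + (2*(-117)*(-219 - 117))/(-42333) = -13012*1/37521 + (2*(-117)*(-336))*(-1/42333) = -13012/37521 + 78624*(-1/42333) = -13012/37521 - 26208/14111 = -1166962700/529458831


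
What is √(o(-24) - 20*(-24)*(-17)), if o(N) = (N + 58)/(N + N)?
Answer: I*√1175142/12 ≈ 90.337*I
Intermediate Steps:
o(N) = (58 + N)/(2*N) (o(N) = (58 + N)/((2*N)) = (58 + N)*(1/(2*N)) = (58 + N)/(2*N))
√(o(-24) - 20*(-24)*(-17)) = √((½)*(58 - 24)/(-24) - 20*(-24)*(-17)) = √((½)*(-1/24)*34 + 480*(-17)) = √(-17/24 - 8160) = √(-195857/24) = I*√1175142/12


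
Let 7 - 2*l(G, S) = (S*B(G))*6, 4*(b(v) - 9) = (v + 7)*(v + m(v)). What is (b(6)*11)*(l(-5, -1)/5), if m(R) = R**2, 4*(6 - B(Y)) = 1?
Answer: 265683/40 ≈ 6642.1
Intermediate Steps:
B(Y) = 23/4 (B(Y) = 6 - 1/4*1 = 6 - 1/4 = 23/4)
b(v) = 9 + (7 + v)*(v + v**2)/4 (b(v) = 9 + ((v + 7)*(v + v**2))/4 = 9 + ((7 + v)*(v + v**2))/4 = 9 + (7 + v)*(v + v**2)/4)
l(G, S) = 7/2 - 69*S/4 (l(G, S) = 7/2 - S*(23/4)*6/2 = 7/2 - 23*S/4*6/2 = 7/2 - 69*S/4)
(b(6)*11)*(l(-5, -1)/5) = ((9 + 2*6**2 + (1/4)*6**3 + (7/4)*6)*11)*((7/2 - 69/4*(-1))/5) = ((9 + 2*36 + (1/4)*216 + 21/2)*11)*((7/2 + 69/4)*(1/5)) = ((9 + 72 + 54 + 21/2)*11)*((83/4)*(1/5)) = ((291/2)*11)*(83/20) = (3201/2)*(83/20) = 265683/40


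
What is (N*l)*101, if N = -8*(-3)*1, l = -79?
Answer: -191496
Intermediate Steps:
N = 24 (N = 24*1 = 24)
(N*l)*101 = (24*(-79))*101 = -1896*101 = -191496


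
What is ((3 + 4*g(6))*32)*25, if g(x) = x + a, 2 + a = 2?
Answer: 21600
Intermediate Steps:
a = 0 (a = -2 + 2 = 0)
g(x) = x (g(x) = x + 0 = x)
((3 + 4*g(6))*32)*25 = ((3 + 4*6)*32)*25 = ((3 + 24)*32)*25 = (27*32)*25 = 864*25 = 21600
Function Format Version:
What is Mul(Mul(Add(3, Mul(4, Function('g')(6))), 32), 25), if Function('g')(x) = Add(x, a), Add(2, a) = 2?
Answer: 21600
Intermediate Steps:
a = 0 (a = Add(-2, 2) = 0)
Function('g')(x) = x (Function('g')(x) = Add(x, 0) = x)
Mul(Mul(Add(3, Mul(4, Function('g')(6))), 32), 25) = Mul(Mul(Add(3, Mul(4, 6)), 32), 25) = Mul(Mul(Add(3, 24), 32), 25) = Mul(Mul(27, 32), 25) = Mul(864, 25) = 21600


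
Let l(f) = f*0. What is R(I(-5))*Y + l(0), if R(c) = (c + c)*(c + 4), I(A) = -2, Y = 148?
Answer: -1184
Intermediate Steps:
l(f) = 0
R(c) = 2*c*(4 + c) (R(c) = (2*c)*(4 + c) = 2*c*(4 + c))
R(I(-5))*Y + l(0) = (2*(-2)*(4 - 2))*148 + 0 = (2*(-2)*2)*148 + 0 = -8*148 + 0 = -1184 + 0 = -1184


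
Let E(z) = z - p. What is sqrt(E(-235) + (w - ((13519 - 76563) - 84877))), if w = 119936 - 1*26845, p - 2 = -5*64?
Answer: sqrt(241095) ≈ 491.01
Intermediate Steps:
p = -318 (p = 2 - 5*64 = 2 - 320 = -318)
w = 93091 (w = 119936 - 26845 = 93091)
E(z) = 318 + z (E(z) = z - 1*(-318) = z + 318 = 318 + z)
sqrt(E(-235) + (w - ((13519 - 76563) - 84877))) = sqrt((318 - 235) + (93091 - ((13519 - 76563) - 84877))) = sqrt(83 + (93091 - (-63044 - 84877))) = sqrt(83 + (93091 - 1*(-147921))) = sqrt(83 + (93091 + 147921)) = sqrt(83 + 241012) = sqrt(241095)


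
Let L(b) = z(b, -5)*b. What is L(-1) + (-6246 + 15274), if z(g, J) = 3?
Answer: 9025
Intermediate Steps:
L(b) = 3*b
L(-1) + (-6246 + 15274) = 3*(-1) + (-6246 + 15274) = -3 + 9028 = 9025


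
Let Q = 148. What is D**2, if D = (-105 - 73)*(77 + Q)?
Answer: 1604002500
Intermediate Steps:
D = -40050 (D = (-105 - 73)*(77 + 148) = -178*225 = -40050)
D**2 = (-40050)**2 = 1604002500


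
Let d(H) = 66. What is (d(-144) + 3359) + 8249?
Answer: 11674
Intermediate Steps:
(d(-144) + 3359) + 8249 = (66 + 3359) + 8249 = 3425 + 8249 = 11674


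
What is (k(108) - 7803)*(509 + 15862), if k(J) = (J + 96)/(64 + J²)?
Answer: -374541385995/2932 ≈ -1.2774e+8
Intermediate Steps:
k(J) = (96 + J)/(64 + J²)
(k(108) - 7803)*(509 + 15862) = ((96 + 108)/(64 + 108²) - 7803)*(509 + 15862) = (204/(64 + 11664) - 7803)*16371 = (204/11728 - 7803)*16371 = ((1/11728)*204 - 7803)*16371 = (51/2932 - 7803)*16371 = -22878345/2932*16371 = -374541385995/2932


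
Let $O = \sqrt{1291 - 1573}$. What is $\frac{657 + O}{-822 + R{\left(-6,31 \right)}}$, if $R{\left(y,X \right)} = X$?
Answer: $- \frac{657}{791} - \frac{i \sqrt{282}}{791} \approx -0.83059 - 0.02123 i$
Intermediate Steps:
$O = i \sqrt{282}$ ($O = \sqrt{-282} = i \sqrt{282} \approx 16.793 i$)
$\frac{657 + O}{-822 + R{\left(-6,31 \right)}} = \frac{657 + i \sqrt{282}}{-822 + 31} = \frac{657 + i \sqrt{282}}{-791} = \left(657 + i \sqrt{282}\right) \left(- \frac{1}{791}\right) = - \frac{657}{791} - \frac{i \sqrt{282}}{791}$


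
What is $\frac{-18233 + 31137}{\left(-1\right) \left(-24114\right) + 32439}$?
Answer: $\frac{12904}{56553} \approx 0.22818$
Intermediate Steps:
$\frac{-18233 + 31137}{\left(-1\right) \left(-24114\right) + 32439} = \frac{12904}{24114 + 32439} = \frac{12904}{56553}$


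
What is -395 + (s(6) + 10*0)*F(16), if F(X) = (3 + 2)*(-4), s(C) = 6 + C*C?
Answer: -1235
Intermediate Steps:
s(C) = 6 + C**2
F(X) = -20 (F(X) = 5*(-4) = -20)
-395 + (s(6) + 10*0)*F(16) = -395 + ((6 + 6**2) + 10*0)*(-20) = -395 + ((6 + 36) + 0)*(-20) = -395 + (42 + 0)*(-20) = -395 + 42*(-20) = -395 - 840 = -1235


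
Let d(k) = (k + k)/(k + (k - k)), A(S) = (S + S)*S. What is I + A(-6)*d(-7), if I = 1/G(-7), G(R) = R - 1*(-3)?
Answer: 575/4 ≈ 143.75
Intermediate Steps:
G(R) = 3 + R (G(R) = R + 3 = 3 + R)
I = -¼ (I = 1/(3 - 7) = 1/(-4) = -¼ ≈ -0.25000)
A(S) = 2*S² (A(S) = (2*S)*S = 2*S²)
d(k) = 2 (d(k) = (2*k)/(k + 0) = (2*k)/k = 2)
I + A(-6)*d(-7) = -¼ + (2*(-6)²)*2 = -¼ + (2*36)*2 = -¼ + 72*2 = -¼ + 144 = 575/4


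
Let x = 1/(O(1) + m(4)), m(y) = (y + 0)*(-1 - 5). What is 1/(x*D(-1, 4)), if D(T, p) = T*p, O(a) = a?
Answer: 23/4 ≈ 5.7500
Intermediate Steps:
m(y) = -6*y (m(y) = y*(-6) = -6*y)
x = -1/23 (x = 1/(1 - 6*4) = 1/(1 - 24) = 1/(-23) = -1/23 ≈ -0.043478)
1/(x*D(-1, 4)) = 1/(-(-1)*4/23) = 1/(-1/23*(-4)) = 1/(4/23) = 23/4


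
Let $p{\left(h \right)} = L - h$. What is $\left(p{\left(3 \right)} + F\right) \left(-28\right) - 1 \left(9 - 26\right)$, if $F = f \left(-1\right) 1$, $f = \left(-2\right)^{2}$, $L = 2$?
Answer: $157$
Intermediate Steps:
$f = 4$
$F = -4$ ($F = 4 \left(-1\right) 1 = \left(-4\right) 1 = -4$)
$p{\left(h \right)} = 2 - h$
$\left(p{\left(3 \right)} + F\right) \left(-28\right) - 1 \left(9 - 26\right) = \left(\left(2 - 3\right) - 4\right) \left(-28\right) - 1 \left(9 - 26\right) = \left(\left(2 - 3\right) - 4\right) \left(-28\right) - 1 \left(-17\right) = \left(-1 - 4\right) \left(-28\right) - -17 = \left(-5\right) \left(-28\right) + 17 = 140 + 17 = 157$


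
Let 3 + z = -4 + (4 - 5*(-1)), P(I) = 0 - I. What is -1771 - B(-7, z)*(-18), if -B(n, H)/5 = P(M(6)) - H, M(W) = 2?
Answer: -1411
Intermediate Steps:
P(I) = -I
z = 2 (z = -3 + (-4 + (4 - 5*(-1))) = -3 + (-4 + (4 - 1*(-5))) = -3 + (-4 + (4 + 5)) = -3 + (-4 + 9) = -3 + 5 = 2)
B(n, H) = 10 + 5*H (B(n, H) = -5*(-1*2 - H) = -5*(-2 - H) = 10 + 5*H)
-1771 - B(-7, z)*(-18) = -1771 - (10 + 5*2)*(-18) = -1771 - (10 + 10)*(-18) = -1771 - 20*(-18) = -1771 - 1*(-360) = -1771 + 360 = -1411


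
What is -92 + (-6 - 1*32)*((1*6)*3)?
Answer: -776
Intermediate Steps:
-92 + (-6 - 1*32)*((1*6)*3) = -92 + (-6 - 32)*(6*3) = -92 - 38*18 = -92 - 684 = -776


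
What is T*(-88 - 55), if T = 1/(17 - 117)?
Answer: 143/100 ≈ 1.4300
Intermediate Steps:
T = -1/100 (T = 1/(-100) = -1/100 ≈ -0.010000)
T*(-88 - 55) = -(-88 - 55)/100 = -1/100*(-143) = 143/100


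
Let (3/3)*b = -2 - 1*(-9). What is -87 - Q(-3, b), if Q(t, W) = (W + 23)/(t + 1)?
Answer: -72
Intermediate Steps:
b = 7 (b = -2 - 1*(-9) = -2 + 9 = 7)
Q(t, W) = (23 + W)/(1 + t)
-87 - Q(-3, b) = -87 - (23 + 7)/(1 - 3) = -87 - 30/(-2) = -87 - (-1)*30/2 = -87 - 1*(-15) = -87 + 15 = -72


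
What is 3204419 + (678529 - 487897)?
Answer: 3395051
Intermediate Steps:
3204419 + (678529 - 487897) = 3204419 + 190632 = 3395051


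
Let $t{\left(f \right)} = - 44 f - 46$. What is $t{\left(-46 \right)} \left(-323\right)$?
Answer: $-638894$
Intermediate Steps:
$t{\left(f \right)} = -46 - 44 f$
$t{\left(-46 \right)} \left(-323\right) = \left(-46 - -2024\right) \left(-323\right) = \left(-46 + 2024\right) \left(-323\right) = 1978 \left(-323\right) = -638894$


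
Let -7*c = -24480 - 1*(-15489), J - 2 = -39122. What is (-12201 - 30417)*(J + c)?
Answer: 11287334682/7 ≈ 1.6125e+9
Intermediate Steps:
J = -39120 (J = 2 - 39122 = -39120)
c = 8991/7 (c = -(-24480 - 1*(-15489))/7 = -(-24480 + 15489)/7 = -1/7*(-8991) = 8991/7 ≈ 1284.4)
(-12201 - 30417)*(J + c) = (-12201 - 30417)*(-39120 + 8991/7) = -42618*(-264849/7) = 11287334682/7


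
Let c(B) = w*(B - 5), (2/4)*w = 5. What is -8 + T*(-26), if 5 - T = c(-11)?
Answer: -4298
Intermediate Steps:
w = 10 (w = 2*5 = 10)
c(B) = -50 + 10*B (c(B) = 10*(B - 5) = 10*(-5 + B) = -50 + 10*B)
T = 165 (T = 5 - (-50 + 10*(-11)) = 5 - (-50 - 110) = 5 - 1*(-160) = 5 + 160 = 165)
-8 + T*(-26) = -8 + 165*(-26) = -8 - 4290 = -4298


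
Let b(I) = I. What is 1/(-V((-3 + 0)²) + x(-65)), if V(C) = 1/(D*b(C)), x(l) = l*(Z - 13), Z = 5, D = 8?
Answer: 72/37439 ≈ 0.0019231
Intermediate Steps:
x(l) = -8*l (x(l) = l*(5 - 13) = l*(-8) = -8*l)
V(C) = 1/(8*C)
1/(-V((-3 + 0)²) + x(-65)) = 1/(-1/(8*((-3 + 0)²)) - 8*(-65)) = 1/(-1/(8*((-3)²)) + 520) = 1/(-1/(8*9) + 520) = 1/(-1*1/72 + 520) = 1/(-1/72 + 520) = 1/(37439/72) = 72/37439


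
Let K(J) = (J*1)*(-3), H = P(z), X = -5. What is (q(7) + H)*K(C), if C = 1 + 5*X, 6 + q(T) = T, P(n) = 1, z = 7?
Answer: 144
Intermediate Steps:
H = 1
q(T) = -6 + T
C = -24 (C = 1 + 5*(-5) = 1 - 25 = -24)
K(J) = -3*J (K(J) = J*(-3) = -3*J)
(q(7) + H)*K(C) = ((-6 + 7) + 1)*(-3*(-24)) = (1 + 1)*72 = 2*72 = 144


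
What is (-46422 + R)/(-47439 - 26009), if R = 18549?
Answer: 27873/73448 ≈ 0.37949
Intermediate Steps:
(-46422 + R)/(-47439 - 26009) = (-46422 + 18549)/(-47439 - 26009) = -27873/(-73448) = -27873*(-1/73448) = 27873/73448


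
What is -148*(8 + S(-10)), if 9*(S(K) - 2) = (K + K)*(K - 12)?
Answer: -78440/9 ≈ -8715.6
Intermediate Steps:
S(K) = 2 + 2*K*(-12 + K)/9 (S(K) = 2 + ((K + K)*(K - 12))/9 = 2 + ((2*K)*(-12 + K))/9 = 2 + (2*K*(-12 + K))/9 = 2 + 2*K*(-12 + K)/9)
-148*(8 + S(-10)) = -148*(8 + (2 - 8/3*(-10) + (2/9)*(-10)²)) = -148*(8 + (2 + 80/3 + (2/9)*100)) = -148*(8 + (2 + 80/3 + 200/9)) = -148*(8 + 458/9) = -148*530/9 = -78440/9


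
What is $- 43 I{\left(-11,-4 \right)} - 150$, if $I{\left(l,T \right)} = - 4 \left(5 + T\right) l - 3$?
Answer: $-1913$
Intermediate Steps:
$I{\left(l,T \right)} = -3 + l \left(-20 - 4 T\right)$ ($I{\left(l,T \right)} = \left(-20 - 4 T\right) l - 3 = l \left(-20 - 4 T\right) - 3 = -3 + l \left(-20 - 4 T\right)$)
$- 43 I{\left(-11,-4 \right)} - 150 = - 43 \left(-3 - -220 - \left(-16\right) \left(-11\right)\right) - 150 = - 43 \left(-3 + 220 - 176\right) - 150 = \left(-43\right) 41 - 150 = -1763 - 150 = -1913$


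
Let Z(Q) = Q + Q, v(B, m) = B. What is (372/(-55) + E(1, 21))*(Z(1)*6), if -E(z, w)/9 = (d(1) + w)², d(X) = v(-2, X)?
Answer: -2148804/55 ≈ -39069.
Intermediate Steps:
d(X) = -2
E(z, w) = -9*(-2 + w)²
Z(Q) = 2*Q
(372/(-55) + E(1, 21))*(Z(1)*6) = (372/(-55) - 9*(-2 + 21)²)*((2*1)*6) = (372*(-1/55) - 9*19²)*(2*6) = (-372/55 - 9*361)*12 = (-372/55 - 3249)*12 = -179067/55*12 = -2148804/55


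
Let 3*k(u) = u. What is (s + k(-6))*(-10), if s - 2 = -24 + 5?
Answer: 190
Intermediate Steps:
k(u) = u/3
s = -17 (s = 2 + (-24 + 5) = 2 - 19 = -17)
(s + k(-6))*(-10) = (-17 + (⅓)*(-6))*(-10) = (-17 - 2)*(-10) = -19*(-10) = 190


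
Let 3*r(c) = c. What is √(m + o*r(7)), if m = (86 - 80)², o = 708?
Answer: 2*√422 ≈ 41.085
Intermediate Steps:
r(c) = c/3
m = 36 (m = 6² = 36)
√(m + o*r(7)) = √(36 + 708*((⅓)*7)) = √(36 + 708*(7/3)) = √(36 + 1652) = √1688 = 2*√422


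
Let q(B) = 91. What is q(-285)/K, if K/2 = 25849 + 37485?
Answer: 91/126668 ≈ 0.00071841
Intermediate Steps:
K = 126668 (K = 2*(25849 + 37485) = 2*63334 = 126668)
q(-285)/K = 91/126668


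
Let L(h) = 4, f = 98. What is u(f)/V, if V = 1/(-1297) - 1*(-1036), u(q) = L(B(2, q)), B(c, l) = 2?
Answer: 5188/1343691 ≈ 0.0038610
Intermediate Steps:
u(q) = 4
V = 1343691/1297 (V = -1/1297 + 1036 = 1343691/1297 ≈ 1036.0)
u(f)/V = 4/(1343691/1297) = 4*(1297/1343691) = 5188/1343691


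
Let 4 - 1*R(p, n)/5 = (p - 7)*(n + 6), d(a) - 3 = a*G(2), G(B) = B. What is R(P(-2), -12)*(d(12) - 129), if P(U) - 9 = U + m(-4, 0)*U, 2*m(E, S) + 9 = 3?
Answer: -20400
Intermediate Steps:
d(a) = 3 + 2*a (d(a) = 3 + a*2 = 3 + 2*a)
m(E, S) = -3 (m(E, S) = -9/2 + (1/2)*3 = -9/2 + 3/2 = -3)
P(U) = 9 - 2*U (P(U) = 9 + (U - 3*U) = 9 - 2*U)
R(p, n) = 20 - 5*(-7 + p)*(6 + n) (R(p, n) = 20 - 5*(p - 7)*(n + 6) = 20 - 5*(-7 + p)*(6 + n))
R(P(-2), -12)*(d(12) - 129) = (230 - 30*(9 - 2*(-2)) + 35*(-12) - 5*(-12)*(9 - 2*(-2)))*((3 + 2*12) - 129) = (230 - 30*(9 + 4) - 420 - 5*(-12)*(9 + 4))*((3 + 24) - 129) = (230 - 30*13 - 420 - 5*(-12)*13)*(27 - 129) = (230 - 390 - 420 + 780)*(-102) = 200*(-102) = -20400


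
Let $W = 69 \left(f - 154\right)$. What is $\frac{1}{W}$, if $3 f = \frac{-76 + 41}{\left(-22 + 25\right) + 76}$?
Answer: $- \frac{79}{840259} \approx -9.4019 \cdot 10^{-5}$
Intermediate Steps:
$f = - \frac{35}{237}$ ($f = \frac{\left(-76 + 41\right) \frac{1}{\left(-22 + 25\right) + 76}}{3} = \frac{\left(-35\right) \frac{1}{3 + 76}}{3} = \frac{\left(-35\right) \frac{1}{79}}{3} = \frac{1}{3} \left(- \frac{35}{79}\right) = - \frac{35}{237} \approx -0.14768$)
$W = - \frac{840259}{79}$ ($W = 69 \left(- \frac{35}{237} - 154\right) = 69 \left(- \frac{36533}{237}\right) = - \frac{840259}{79} \approx -10636.0$)
$\frac{1}{W} = \frac{1}{- \frac{840259}{79}} = - \frac{79}{840259}$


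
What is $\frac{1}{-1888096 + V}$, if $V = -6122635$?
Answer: $- \frac{1}{8010731} \approx -1.2483 \cdot 10^{-7}$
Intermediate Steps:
$\frac{1}{-1888096 + V} = \frac{1}{-1888096 - 6122635} = \frac{1}{-8010731} = - \frac{1}{8010731}$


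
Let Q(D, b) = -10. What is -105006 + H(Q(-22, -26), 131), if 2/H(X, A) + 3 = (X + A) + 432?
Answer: -28876649/275 ≈ -1.0501e+5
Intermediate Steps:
H(X, A) = 2/(429 + A + X) (H(X, A) = 2/(-3 + ((X + A) + 432)) = 2/(-3 + ((A + X) + 432)) = 2/(-3 + (432 + A + X)) = 2/(429 + A + X))
-105006 + H(Q(-22, -26), 131) = -105006 + 2/(429 + 131 - 10) = -105006 + 2/550 = -105006 + 2*(1/550) = -105006 + 1/275 = -28876649/275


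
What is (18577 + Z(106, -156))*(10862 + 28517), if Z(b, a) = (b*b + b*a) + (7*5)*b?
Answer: 668931073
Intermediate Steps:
Z(b, a) = b**2 + 35*b + a*b (Z(b, a) = (b**2 + a*b) + 35*b = b**2 + 35*b + a*b)
(18577 + Z(106, -156))*(10862 + 28517) = (18577 + 106*(35 - 156 + 106))*(10862 + 28517) = (18577 + 106*(-15))*39379 = (18577 - 1590)*39379 = 16987*39379 = 668931073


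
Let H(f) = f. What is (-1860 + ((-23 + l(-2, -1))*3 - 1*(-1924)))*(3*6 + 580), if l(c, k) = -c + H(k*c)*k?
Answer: -2990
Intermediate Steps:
l(c, k) = -c + c*k**2 (l(c, k) = -c + (k*c)*k = -c + (c*k)*k = -c + c*k**2)
(-1860 + ((-23 + l(-2, -1))*3 - 1*(-1924)))*(3*6 + 580) = (-1860 + ((-23 - 2*(-1 + (-1)**2))*3 - 1*(-1924)))*(3*6 + 580) = (-1860 + ((-23 - 2*(-1 + 1))*3 + 1924))*(18 + 580) = (-1860 + ((-23 - 2*0)*3 + 1924))*598 = (-1860 + ((-23 + 0)*3 + 1924))*598 = (-1860 + (-23*3 + 1924))*598 = (-1860 + (-69 + 1924))*598 = (-1860 + 1855)*598 = -5*598 = -2990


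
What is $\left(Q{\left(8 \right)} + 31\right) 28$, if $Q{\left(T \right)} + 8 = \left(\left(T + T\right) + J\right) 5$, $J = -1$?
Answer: $2744$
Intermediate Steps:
$Q{\left(T \right)} = -13 + 10 T$ ($Q{\left(T \right)} = -8 + \left(\left(T + T\right) - 1\right) 5 = -8 + \left(2 T - 1\right) 5 = -8 + \left(-1 + 2 T\right) 5 = -8 + \left(-5 + 10 T\right) = -13 + 10 T$)
$\left(Q{\left(8 \right)} + 31\right) 28 = \left(\left(-13 + 10 \cdot 8\right) + 31\right) 28 = \left(\left(-13 + 80\right) + 31\right) 28 = \left(67 + 31\right) 28 = 98 \cdot 28 = 2744$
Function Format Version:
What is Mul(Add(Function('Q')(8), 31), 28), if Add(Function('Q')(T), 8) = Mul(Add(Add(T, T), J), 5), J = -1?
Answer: 2744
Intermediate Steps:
Function('Q')(T) = Add(-13, Mul(10, T)) (Function('Q')(T) = Add(-8, Mul(Add(Add(T, T), -1), 5)) = Add(-8, Mul(Add(Mul(2, T), -1), 5)) = Add(-8, Mul(Add(-1, Mul(2, T)), 5)) = Add(-8, Add(-5, Mul(10, T))) = Add(-13, Mul(10, T)))
Mul(Add(Function('Q')(8), 31), 28) = Mul(Add(Add(-13, Mul(10, 8)), 31), 28) = Mul(Add(Add(-13, 80), 31), 28) = Mul(Add(67, 31), 28) = Mul(98, 28) = 2744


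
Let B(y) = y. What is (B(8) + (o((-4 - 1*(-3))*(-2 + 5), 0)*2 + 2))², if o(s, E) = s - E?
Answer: 16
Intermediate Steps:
(B(8) + (o((-4 - 1*(-3))*(-2 + 5), 0)*2 + 2))² = (8 + (((-4 - 1*(-3))*(-2 + 5) - 1*0)*2 + 2))² = (8 + (((-4 + 3)*3 + 0)*2 + 2))² = (8 + ((-1*3 + 0)*2 + 2))² = (8 + ((-3 + 0)*2 + 2))² = (8 + (-3*2 + 2))² = (8 + (-6 + 2))² = (8 - 4)² = 4² = 16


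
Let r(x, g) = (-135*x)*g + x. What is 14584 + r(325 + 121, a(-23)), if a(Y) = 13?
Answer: -767700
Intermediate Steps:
r(x, g) = x - 135*g*x (r(x, g) = -135*g*x + x = x - 135*g*x)
14584 + r(325 + 121, a(-23)) = 14584 + (325 + 121)*(1 - 135*13) = 14584 + 446*(1 - 1755) = 14584 + 446*(-1754) = 14584 - 782284 = -767700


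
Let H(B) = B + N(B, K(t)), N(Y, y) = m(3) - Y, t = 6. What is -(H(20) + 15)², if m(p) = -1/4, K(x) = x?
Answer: -3481/16 ≈ -217.56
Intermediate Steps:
m(p) = -¼ (m(p) = -1*¼ = -¼)
N(Y, y) = -¼ - Y
H(B) = -¼ (H(B) = B + (-¼ - B) = -¼)
-(H(20) + 15)² = -(-¼ + 15)² = -(59/4)² = -1*3481/16 = -3481/16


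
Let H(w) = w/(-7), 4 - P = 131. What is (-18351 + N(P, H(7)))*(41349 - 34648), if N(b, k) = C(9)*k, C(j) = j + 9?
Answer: -123090669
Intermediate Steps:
P = -127 (P = 4 - 1*131 = 4 - 131 = -127)
C(j) = 9 + j
H(w) = -w/7 (H(w) = w*(-1/7) = -w/7)
N(b, k) = 18*k (N(b, k) = (9 + 9)*k = 18*k)
(-18351 + N(P, H(7)))*(41349 - 34648) = (-18351 + 18*(-1/7*7))*(41349 - 34648) = (-18351 + 18*(-1))*6701 = (-18351 - 18)*6701 = -18369*6701 = -123090669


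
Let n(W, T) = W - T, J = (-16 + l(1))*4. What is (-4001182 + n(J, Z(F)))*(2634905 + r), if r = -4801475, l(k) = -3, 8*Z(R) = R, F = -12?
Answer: 8669002295205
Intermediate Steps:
Z(R) = R/8
J = -76 (J = (-16 - 3)*4 = -19*4 = -76)
(-4001182 + n(J, Z(F)))*(2634905 + r) = (-4001182 + (-76 - (-12)/8))*(2634905 - 4801475) = (-4001182 + (-76 - 1*(-3/2)))*(-2166570) = (-4001182 + (-76 + 3/2))*(-2166570) = (-4001182 - 149/2)*(-2166570) = -8002513/2*(-2166570) = 8669002295205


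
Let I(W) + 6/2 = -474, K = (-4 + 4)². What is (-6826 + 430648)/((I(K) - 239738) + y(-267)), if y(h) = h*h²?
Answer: -211911/9637189 ≈ -0.021989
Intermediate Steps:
K = 0 (K = 0² = 0)
I(W) = -477 (I(W) = -3 - 474 = -477)
y(h) = h³
(-6826 + 430648)/((I(K) - 239738) + y(-267)) = (-6826 + 430648)/((-477 - 239738) + (-267)³) = 423822/(-240215 - 19034163) = 423822/(-19274378) = 423822*(-1/19274378) = -211911/9637189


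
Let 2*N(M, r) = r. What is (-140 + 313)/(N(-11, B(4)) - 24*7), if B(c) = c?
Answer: -173/166 ≈ -1.0422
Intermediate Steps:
N(M, r) = r/2
(-140 + 313)/(N(-11, B(4)) - 24*7) = (-140 + 313)/((1/2)*4 - 24*7) = 173/(2 - 168) = 173/(-166) = 173*(-1/166) = -173/166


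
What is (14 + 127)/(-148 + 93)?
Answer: -141/55 ≈ -2.5636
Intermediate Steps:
(14 + 127)/(-148 + 93) = 141/(-55) = 141*(-1/55) = -141/55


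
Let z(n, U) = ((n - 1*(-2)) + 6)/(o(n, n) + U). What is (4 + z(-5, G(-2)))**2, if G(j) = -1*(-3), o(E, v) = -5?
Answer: 25/4 ≈ 6.2500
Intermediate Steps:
G(j) = 3
z(n, U) = (8 + n)/(-5 + U) (z(n, U) = ((n - 1*(-2)) + 6)/(-5 + U) = ((n + 2) + 6)/(-5 + U) = ((2 + n) + 6)/(-5 + U) = (8 + n)/(-5 + U))
(4 + z(-5, G(-2)))**2 = (4 + (8 - 5)/(-5 + 3))**2 = (4 + 3/(-2))**2 = (4 - 1/2*3)**2 = (4 - 3/2)**2 = (5/2)**2 = 25/4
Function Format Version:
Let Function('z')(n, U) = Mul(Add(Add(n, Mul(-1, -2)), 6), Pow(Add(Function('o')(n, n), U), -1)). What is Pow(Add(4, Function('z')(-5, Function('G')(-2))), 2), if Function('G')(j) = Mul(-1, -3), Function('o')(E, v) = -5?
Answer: Rational(25, 4) ≈ 6.2500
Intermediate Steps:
Function('G')(j) = 3
Function('z')(n, U) = Mul(Pow(Add(-5, U), -1), Add(8, n)) (Function('z')(n, U) = Mul(Add(Add(n, Mul(-1, -2)), 6), Pow(Add(-5, U), -1)) = Mul(Add(Add(n, 2), 6), Pow(Add(-5, U), -1)) = Mul(Add(Add(2, n), 6), Pow(Add(-5, U), -1)) = Mul(Add(8, n), Pow(Add(-5, U), -1)) = Mul(Pow(Add(-5, U), -1), Add(8, n)))
Pow(Add(4, Function('z')(-5, Function('G')(-2))), 2) = Pow(Add(4, Mul(Pow(Add(-5, 3), -1), Add(8, -5))), 2) = Pow(Add(4, Mul(Pow(-2, -1), 3)), 2) = Pow(Add(4, Mul(Rational(-1, 2), 3)), 2) = Pow(Add(4, Rational(-3, 2)), 2) = Pow(Rational(5, 2), 2) = Rational(25, 4)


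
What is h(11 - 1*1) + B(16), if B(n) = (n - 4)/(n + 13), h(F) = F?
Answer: 302/29 ≈ 10.414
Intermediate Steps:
B(n) = (-4 + n)/(13 + n)
h(11 - 1*1) + B(16) = (11 - 1*1) + (-4 + 16)/(13 + 16) = (11 - 1) + 12/29 = 10 + (1/29)*12 = 10 + 12/29 = 302/29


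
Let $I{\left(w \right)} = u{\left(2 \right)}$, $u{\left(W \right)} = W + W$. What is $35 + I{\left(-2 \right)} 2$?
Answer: $43$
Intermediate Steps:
$u{\left(W \right)} = 2 W$
$I{\left(w \right)} = 4$ ($I{\left(w \right)} = 2 \cdot 2 = 4$)
$35 + I{\left(-2 \right)} 2 = 35 + 4 \cdot 2 = 35 + 8 = 43$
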